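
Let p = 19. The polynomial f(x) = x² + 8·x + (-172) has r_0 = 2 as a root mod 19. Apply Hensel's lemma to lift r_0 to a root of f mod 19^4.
r_3 = 100854 (mod 130321)

Hensel: r_{i+1} = r_i − f(r_i)·(f′(r_i))^{-1} mod 19^{i+2}, f′(x) = 2x + 8. Iterate:
  r_0 = 2 (mod 19)
  r_1 = 135 (mod 361)
  r_2 = 4828 (mod 6859)
  r_3 = 100854 (mod 130321)
Final: r = 100854 satisfies f(r) ≡ 0 mod 19^4.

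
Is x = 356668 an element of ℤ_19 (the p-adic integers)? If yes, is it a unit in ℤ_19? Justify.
x ∈ ℤ_19 but not a unit; v_19(x) = 3 > 0

ℤ_19 = {x ∈ ℚ_19 : v_19(x) ≥ 0} and ℤ_19^× = {x ∈ ℤ_19 : v_19(x) = 0}. Here v_19(356668) = v_19(num) − v_19(den) = 3; compare against these criteria.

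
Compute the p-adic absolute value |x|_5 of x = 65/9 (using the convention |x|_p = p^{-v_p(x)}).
|65/9|_5 = 1/5

Step 1 — compute v_5(x) by factoring powers of 5 out of the numerator and denominator: v_5(65/9) = 1. Step 2 — apply |x|_p = p^{-v_p(x)} = 5^{-1} = 1/5.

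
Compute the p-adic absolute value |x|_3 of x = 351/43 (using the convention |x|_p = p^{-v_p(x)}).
|351/43|_3 = 1/27

Step 1 — compute v_3(x) by factoring powers of 3 out of the numerator and denominator: v_3(351/43) = 3. Step 2 — apply |x|_p = p^{-v_p(x)} = 3^{-3} = 1/27.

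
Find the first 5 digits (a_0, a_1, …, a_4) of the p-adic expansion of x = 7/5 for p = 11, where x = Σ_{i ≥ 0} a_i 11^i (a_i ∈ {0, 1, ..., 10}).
(a_0, …, a_4) = (8, 6, 6, 6, 6)

v_11(7/5) = 0 (numerator and denominator both coprime to 11), so x ∈ ℤ_11^×. Compute digits iteratively via a_i = x_i mod 11, x_{i+1} = (x_i − a_i)/11, with x_0 = x:
  x_0 = 7/5;  a_0 = 8;  x_1 = (x_0 − 8)/11 = -3/5
  x_1 = -3/5;  a_1 = 6;  x_2 = (x_1 − 6)/11 = -3/5
  x_2 = -3/5;  a_2 = 6;  x_3 = (x_2 − 6)/11 = -3/5
  x_3 = -3/5;  a_3 = 6;  x_4 = (x_3 − 6)/11 = -3/5
  x_4 = -3/5;  a_4 = 6;  x_5 = (x_4 − 6)/11 = -3/5
Digits: (8, 6, 6, 6, 6).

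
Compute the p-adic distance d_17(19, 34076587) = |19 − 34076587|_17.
d_17(19, 34076587) = 1/1419857

Step 1 — x − y = 19 − 34076587 = -34076568. Step 2 — v_17(-34076568) = 5 (factor: -34076568 = −(17^5 · 24); the sign does not affect v_p). Step 3 — |x − y|_17 = 17^{-5} = 1/1419857.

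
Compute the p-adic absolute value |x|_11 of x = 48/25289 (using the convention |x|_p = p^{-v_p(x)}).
|48/25289|_11 = 1331

Step 1 — compute v_11(x) by factoring powers of 11 out of the numerator and denominator: v_11(48/25289) = -3. Step 2 — apply |x|_p = p^{-v_p(x)} = 11^{3} = 1331.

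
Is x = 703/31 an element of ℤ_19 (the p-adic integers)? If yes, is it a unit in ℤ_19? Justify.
x ∈ ℤ_19 but not a unit; v_19(x) = 1 > 0

ℤ_19 = {x ∈ ℚ_19 : v_19(x) ≥ 0} and ℤ_19^× = {x ∈ ℤ_19 : v_19(x) = 0}. Here v_19(703/31) = v_19(num) − v_19(den) = 1; compare against these criteria.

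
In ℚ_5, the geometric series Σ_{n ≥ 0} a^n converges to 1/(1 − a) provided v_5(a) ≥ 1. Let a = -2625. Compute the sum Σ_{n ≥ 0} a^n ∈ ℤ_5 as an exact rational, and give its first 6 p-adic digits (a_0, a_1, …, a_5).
Σ a^n = 1/(1 − a) = 1/2626;  first 6 digits = (1, 0, 0, 4, 0, 4)

v_5(a) = 3 ≥ 1, so the series converges in ℤ_5 to 1/(1 − a) = 1/(1 − (-2625)) = 1/2626. Expand this rational in ℤ_5: compute digits iteratively via d_i = x_i mod 5, x_{i+1} = (x_i − d_i)/5. The first 6 digits are (1, 0, 0, 4, 0, 4).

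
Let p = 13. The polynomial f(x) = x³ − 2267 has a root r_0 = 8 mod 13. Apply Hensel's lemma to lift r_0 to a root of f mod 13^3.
r_2 = 1282 (mod 2197)

Hensel: r_{i+1} = r_i − f(r_i)/f′(r_i) mod 13^{i+2}, where f′(x) = 3x². Iterate:
  r_0 = 8 (mod 13)
  r_1 = 99 (mod 169)
  r_2 = 1282 (mod 2197)
Final: r = 1282 with f(r) ≡ 0 mod 13^3.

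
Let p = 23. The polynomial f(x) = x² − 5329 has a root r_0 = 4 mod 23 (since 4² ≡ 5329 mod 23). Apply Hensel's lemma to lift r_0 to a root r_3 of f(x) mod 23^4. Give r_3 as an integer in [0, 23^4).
r_3 = 73 (mod 279841)

Hensel's recurrence: r_{i+1} = r_i − f(r_i)·(f′(r_i))^{-1} mod 23^{i+2}, with f′(x) = 2x. Iterate:
  r_0 = 4 (mod 23)
  r_1 = 73 (mod 529)
  r_2 = 73 (mod 12167)
  r_3 = 73 (mod 279841)
Final: r_3 = 73, and one checks f(r_3) ≡ 0 mod 23^4.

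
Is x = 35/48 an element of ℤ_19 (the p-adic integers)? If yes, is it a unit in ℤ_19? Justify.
x ∈ ℤ_19^× (unit); v_19(x) = 0

ℤ_19 = {x ∈ ℚ_19 : v_19(x) ≥ 0} and ℤ_19^× = {x ∈ ℤ_19 : v_19(x) = 0}. Here v_19(35/48) = v_19(num) − v_19(den) = 0; compare against these criteria.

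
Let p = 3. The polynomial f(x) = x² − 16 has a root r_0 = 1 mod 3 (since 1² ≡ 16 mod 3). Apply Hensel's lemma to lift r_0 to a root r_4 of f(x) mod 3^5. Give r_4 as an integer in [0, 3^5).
r_4 = 4 (mod 243)

Hensel's recurrence: r_{i+1} = r_i − f(r_i)·(f′(r_i))^{-1} mod 3^{i+2}, with f′(x) = 2x. Iterate:
  r_0 = 1 (mod 3)
  r_1 = 4 (mod 9)
  r_2 = 4 (mod 27)
  r_3 = 4 (mod 81)
  r_4 = 4 (mod 243)
Final: r_4 = 4, and one checks f(r_4) ≡ 0 mod 3^5.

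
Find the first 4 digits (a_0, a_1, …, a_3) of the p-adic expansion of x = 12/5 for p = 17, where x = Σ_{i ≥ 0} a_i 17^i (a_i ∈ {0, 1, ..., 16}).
(a_0, …, a_3) = (16, 6, 3, 10)

v_17(12/5) = 0 (numerator and denominator both coprime to 17), so x ∈ ℤ_17^×. Compute digits iteratively via a_i = x_i mod 17, x_{i+1} = (x_i − a_i)/17, with x_0 = x:
  x_0 = 12/5;  a_0 = 16;  x_1 = (x_0 − 16)/17 = -4/5
  x_1 = -4/5;  a_1 = 6;  x_2 = (x_1 − 6)/17 = -2/5
  x_2 = -2/5;  a_2 = 3;  x_3 = (x_2 − 3)/17 = -1/5
  x_3 = -1/5;  a_3 = 10;  x_4 = (x_3 − 10)/17 = -3/5
Digits: (16, 6, 3, 10).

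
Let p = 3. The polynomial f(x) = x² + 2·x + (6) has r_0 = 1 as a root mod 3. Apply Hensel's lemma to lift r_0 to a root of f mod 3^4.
r_3 = 19 (mod 81)

Hensel: r_{i+1} = r_i − f(r_i)·(f′(r_i))^{-1} mod 3^{i+2}, f′(x) = 2x + 2. Iterate:
  r_0 = 1 (mod 3)
  r_1 = 1 (mod 9)
  r_2 = 19 (mod 27)
  r_3 = 19 (mod 81)
Final: r = 19 satisfies f(r) ≡ 0 mod 3^4.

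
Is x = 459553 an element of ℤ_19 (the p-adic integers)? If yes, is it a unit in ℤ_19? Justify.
x ∈ ℤ_19 but not a unit; v_19(x) = 3 > 0

ℤ_19 = {x ∈ ℚ_19 : v_19(x) ≥ 0} and ℤ_19^× = {x ∈ ℤ_19 : v_19(x) = 0}. Here v_19(459553) = v_19(num) − v_19(den) = 3; compare against these criteria.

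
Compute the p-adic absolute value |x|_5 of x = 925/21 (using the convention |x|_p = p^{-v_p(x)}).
|925/21|_5 = 1/25

Step 1 — compute v_5(x) by factoring powers of 5 out of the numerator and denominator: v_5(925/21) = 2. Step 2 — apply |x|_p = p^{-v_p(x)} = 5^{-2} = 1/25.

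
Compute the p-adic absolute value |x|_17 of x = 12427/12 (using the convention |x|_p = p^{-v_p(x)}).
|12427/12|_17 = 1/289

Step 1 — compute v_17(x) by factoring powers of 17 out of the numerator and denominator: v_17(12427/12) = 2. Step 2 — apply |x|_p = p^{-v_p(x)} = 17^{-2} = 1/289.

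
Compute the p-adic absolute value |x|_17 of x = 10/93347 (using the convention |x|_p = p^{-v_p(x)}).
|10/93347|_17 = 4913

Step 1 — compute v_17(x) by factoring powers of 17 out of the numerator and denominator: v_17(10/93347) = -3. Step 2 — apply |x|_p = p^{-v_p(x)} = 17^{3} = 4913.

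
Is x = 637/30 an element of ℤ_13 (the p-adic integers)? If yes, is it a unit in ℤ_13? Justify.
x ∈ ℤ_13 but not a unit; v_13(x) = 1 > 0

ℤ_13 = {x ∈ ℚ_13 : v_13(x) ≥ 0} and ℤ_13^× = {x ∈ ℤ_13 : v_13(x) = 0}. Here v_13(637/30) = v_13(num) − v_13(den) = 1; compare against these criteria.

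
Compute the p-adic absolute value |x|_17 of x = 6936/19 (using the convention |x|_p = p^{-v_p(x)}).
|6936/19|_17 = 1/289

Step 1 — compute v_17(x) by factoring powers of 17 out of the numerator and denominator: v_17(6936/19) = 2. Step 2 — apply |x|_p = p^{-v_p(x)} = 17^{-2} = 1/289.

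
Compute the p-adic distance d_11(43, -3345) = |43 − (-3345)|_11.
d_11(43, -3345) = 1/121

Step 1 — x − y = 43 − (-3345) = 3388. Step 2 — v_11(3388) = 2 (factor: 3388 = (11^2 · 28); the sign does not affect v_p). Step 3 — |x − y|_11 = 11^{-2} = 1/121.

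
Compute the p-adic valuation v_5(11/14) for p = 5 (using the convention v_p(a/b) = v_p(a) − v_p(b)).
v_5(11/14) = 0

Factor powers of 5 from the numerator and denominator of the reduced fraction: 11 = 5^0 · 11 and 14 = 5^0 · 14. Apply v_p(a/b) = v_p(a) − v_p(b): v_5(11/14) = 0 − 0 = 0.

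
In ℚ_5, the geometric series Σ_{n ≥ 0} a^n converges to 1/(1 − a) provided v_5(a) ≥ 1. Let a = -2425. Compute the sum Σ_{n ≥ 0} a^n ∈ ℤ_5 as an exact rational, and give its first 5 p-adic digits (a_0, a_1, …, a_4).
Σ a^n = 1/(1 − a) = 1/2426;  first 5 digits = (1, 0, 3, 0, 0)

v_5(a) = 2 ≥ 1, so the series converges in ℤ_5 to 1/(1 − a) = 1/(1 − (-2425)) = 1/2426. Expand this rational in ℤ_5: compute digits iteratively via d_i = x_i mod 5, x_{i+1} = (x_i − d_i)/5. The first 5 digits are (1, 0, 3, 0, 0).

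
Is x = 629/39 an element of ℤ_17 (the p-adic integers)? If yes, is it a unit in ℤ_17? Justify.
x ∈ ℤ_17 but not a unit; v_17(x) = 1 > 0

ℤ_17 = {x ∈ ℚ_17 : v_17(x) ≥ 0} and ℤ_17^× = {x ∈ ℤ_17 : v_17(x) = 0}. Here v_17(629/39) = v_17(num) − v_17(den) = 1; compare against these criteria.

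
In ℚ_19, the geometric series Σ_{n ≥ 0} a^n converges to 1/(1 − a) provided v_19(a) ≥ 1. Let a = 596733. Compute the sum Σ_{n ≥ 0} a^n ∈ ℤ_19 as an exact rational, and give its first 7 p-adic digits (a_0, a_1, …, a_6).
Σ a^n = 1/(1 − a) = -1/596732;  first 7 digits = (1, 0, 0, 11, 4, 0, 7)

v_19(a) = 3 ≥ 1, so the series converges in ℤ_19 to 1/(1 − a) = 1/(1 − 596733) = -1/596732. Expand this rational in ℤ_19: compute digits iteratively via d_i = x_i mod 19, x_{i+1} = (x_i − d_i)/19. The first 7 digits are (1, 0, 0, 11, 4, 0, 7).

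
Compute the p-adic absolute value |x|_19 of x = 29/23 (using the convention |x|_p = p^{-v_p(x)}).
|29/23|_19 = 1

Step 1 — compute v_19(x) by factoring powers of 19 out of the numerator and denominator: v_19(29/23) = 0. Step 2 — apply |x|_p = p^{-v_p(x)} = 19^{0} = 1.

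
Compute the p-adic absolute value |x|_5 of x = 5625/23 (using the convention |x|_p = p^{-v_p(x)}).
|5625/23|_5 = 1/625

Step 1 — compute v_5(x) by factoring powers of 5 out of the numerator and denominator: v_5(5625/23) = 4. Step 2 — apply |x|_p = p^{-v_p(x)} = 5^{-4} = 1/625.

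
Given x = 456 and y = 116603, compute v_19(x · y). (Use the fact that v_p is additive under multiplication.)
v_19(53170968) = 4

v_p(x) = 1 (factor: 456 = 19^1 · 24); v_p(y) = 3 (factor: 116603 = 19^3 · 17). Additivity: v_p(xy) = v_p(x) + v_p(y) = 1 + 3 = 4. (Direct check: xy = 53170968 = 19^4 · (408).)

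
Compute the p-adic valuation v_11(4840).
v_11(4840) = 2

v_11(n) is the largest exponent k such that 11^k divides n. Factor out: 4840 = 11^2 · 40. (Sign doesn't affect v_p.) So v_11(4840) = 2.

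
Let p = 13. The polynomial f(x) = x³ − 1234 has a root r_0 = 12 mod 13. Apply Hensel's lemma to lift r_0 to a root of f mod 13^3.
r_2 = 467 (mod 2197)

Hensel: r_{i+1} = r_i − f(r_i)/f′(r_i) mod 13^{i+2}, where f′(x) = 3x². Iterate:
  r_0 = 12 (mod 13)
  r_1 = 129 (mod 169)
  r_2 = 467 (mod 2197)
Final: r = 467 with f(r) ≡ 0 mod 13^3.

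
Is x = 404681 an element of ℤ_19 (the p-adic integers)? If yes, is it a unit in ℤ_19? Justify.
x ∈ ℤ_19 but not a unit; v_19(x) = 3 > 0

ℤ_19 = {x ∈ ℚ_19 : v_19(x) ≥ 0} and ℤ_19^× = {x ∈ ℤ_19 : v_19(x) = 0}. Here v_19(404681) = v_19(num) − v_19(den) = 3; compare against these criteria.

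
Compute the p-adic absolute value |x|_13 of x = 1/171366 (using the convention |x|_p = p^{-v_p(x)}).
|1/171366|_13 = 28561

Step 1 — compute v_13(x) by factoring powers of 13 out of the numerator and denominator: v_13(1/171366) = -4. Step 2 — apply |x|_p = p^{-v_p(x)} = 13^{4} = 28561.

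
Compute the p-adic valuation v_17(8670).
v_17(8670) = 2

v_17(n) is the largest exponent k such that 17^k divides n. Factor out: 8670 = 17^2 · 30. (Sign doesn't affect v_p.) So v_17(8670) = 2.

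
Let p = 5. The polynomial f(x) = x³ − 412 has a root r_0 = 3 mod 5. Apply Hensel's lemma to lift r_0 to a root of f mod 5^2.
r_1 = 8 (mod 25)

Hensel: r_{i+1} = r_i − f(r_i)/f′(r_i) mod 5^{i+2}, where f′(x) = 3x². Iterate:
  r_0 = 3 (mod 5)
  r_1 = 8 (mod 25)
Final: r = 8 with f(r) ≡ 0 mod 5^2.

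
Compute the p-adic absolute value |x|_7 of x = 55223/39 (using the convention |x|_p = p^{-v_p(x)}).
|55223/39|_7 = 1/2401

Step 1 — compute v_7(x) by factoring powers of 7 out of the numerator and denominator: v_7(55223/39) = 4. Step 2 — apply |x|_p = p^{-v_p(x)} = 7^{-4} = 1/2401.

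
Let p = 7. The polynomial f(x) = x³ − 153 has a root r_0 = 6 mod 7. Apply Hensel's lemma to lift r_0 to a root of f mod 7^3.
r_2 = 132 (mod 343)

Hensel: r_{i+1} = r_i − f(r_i)/f′(r_i) mod 7^{i+2}, where f′(x) = 3x². Iterate:
  r_0 = 6 (mod 7)
  r_1 = 34 (mod 49)
  r_2 = 132 (mod 343)
Final: r = 132 with f(r) ≡ 0 mod 7^3.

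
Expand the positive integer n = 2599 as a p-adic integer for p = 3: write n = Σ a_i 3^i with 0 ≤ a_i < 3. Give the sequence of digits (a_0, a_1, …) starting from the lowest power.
(a_0, a_1, …) = (1, 2, 0, 0, 2, 1, 0, 1)

Repeated division by 3 gives the digits low-to-high: 2599 = 1 + 2·3^1 + 2·3^4 + 1·3^5 + 1·3^7. Digit sequence: (1, 2, 0, 0, 2, 1, 0, 1).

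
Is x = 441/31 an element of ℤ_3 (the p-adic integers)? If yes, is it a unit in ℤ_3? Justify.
x ∈ ℤ_3 but not a unit; v_3(x) = 2 > 0

ℤ_3 = {x ∈ ℚ_3 : v_3(x) ≥ 0} and ℤ_3^× = {x ∈ ℤ_3 : v_3(x) = 0}. Here v_3(441/31) = v_3(num) − v_3(den) = 2; compare against these criteria.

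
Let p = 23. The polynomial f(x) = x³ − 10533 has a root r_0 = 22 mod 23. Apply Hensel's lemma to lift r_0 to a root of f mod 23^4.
r_3 = 228159 (mod 279841)

Hensel: r_{i+1} = r_i − f(r_i)/f′(r_i) mod 23^{i+2}, where f′(x) = 3x². Iterate:
  r_0 = 22 (mod 23)
  r_1 = 160 (mod 529)
  r_2 = 9153 (mod 12167)
  r_3 = 228159 (mod 279841)
Final: r = 228159 with f(r) ≡ 0 mod 23^4.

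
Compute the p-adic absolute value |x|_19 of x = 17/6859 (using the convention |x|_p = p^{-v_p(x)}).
|17/6859|_19 = 6859

Step 1 — compute v_19(x) by factoring powers of 19 out of the numerator and denominator: v_19(17/6859) = -3. Step 2 — apply |x|_p = p^{-v_p(x)} = 19^{3} = 6859.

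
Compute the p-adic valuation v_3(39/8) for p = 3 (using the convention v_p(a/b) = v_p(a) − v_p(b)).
v_3(39/8) = 1

Factor powers of 3 from the numerator and denominator of the reduced fraction: 39 = 3^1 · 13 and 8 = 3^0 · 8. Apply v_p(a/b) = v_p(a) − v_p(b): v_3(39/8) = 1 − 0 = 1.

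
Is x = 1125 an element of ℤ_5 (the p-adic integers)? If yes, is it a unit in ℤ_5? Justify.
x ∈ ℤ_5 but not a unit; v_5(x) = 3 > 0

ℤ_5 = {x ∈ ℚ_5 : v_5(x) ≥ 0} and ℤ_5^× = {x ∈ ℤ_5 : v_5(x) = 0}. Here v_5(1125) = v_5(num) − v_5(den) = 3; compare against these criteria.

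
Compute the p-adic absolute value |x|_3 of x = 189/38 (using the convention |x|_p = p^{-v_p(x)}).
|189/38|_3 = 1/27

Step 1 — compute v_3(x) by factoring powers of 3 out of the numerator and denominator: v_3(189/38) = 3. Step 2 — apply |x|_p = p^{-v_p(x)} = 3^{-3} = 1/27.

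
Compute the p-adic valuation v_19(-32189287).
v_19(-32189287) = 5

v_19(n) is the largest exponent k such that 19^k divides n. Factor out: -32189287 = -19^5 · 13. (Sign doesn't affect v_p.) So v_19(-32189287) = 5.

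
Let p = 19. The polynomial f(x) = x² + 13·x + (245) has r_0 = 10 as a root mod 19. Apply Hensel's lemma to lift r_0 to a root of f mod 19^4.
r_3 = 91799 (mod 130321)

Hensel: r_{i+1} = r_i − f(r_i)·(f′(r_i))^{-1} mod 19^{i+2}, f′(x) = 2x + 13. Iterate:
  r_0 = 10 (mod 19)
  r_1 = 105 (mod 361)
  r_2 = 2632 (mod 6859)
  r_3 = 91799 (mod 130321)
Final: r = 91799 satisfies f(r) ≡ 0 mod 19^4.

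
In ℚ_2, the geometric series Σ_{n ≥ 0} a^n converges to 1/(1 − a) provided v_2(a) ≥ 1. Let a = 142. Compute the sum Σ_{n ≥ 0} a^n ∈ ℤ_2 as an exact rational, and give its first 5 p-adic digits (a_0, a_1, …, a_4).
Σ a^n = 1/(1 − a) = -1/141;  first 5 digits = (1, 1, 0, 1, 1)

v_2(a) = 1 ≥ 1, so the series converges in ℤ_2 to 1/(1 − a) = 1/(1 − 142) = -1/141. Expand this rational in ℤ_2: compute digits iteratively via d_i = x_i mod 2, x_{i+1} = (x_i − d_i)/2. The first 5 digits are (1, 1, 0, 1, 1).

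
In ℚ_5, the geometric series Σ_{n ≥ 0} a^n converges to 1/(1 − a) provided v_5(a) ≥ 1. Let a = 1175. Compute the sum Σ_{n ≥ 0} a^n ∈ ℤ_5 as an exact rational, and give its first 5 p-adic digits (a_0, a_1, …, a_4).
Σ a^n = 1/(1 − a) = -1/1174;  first 5 digits = (1, 0, 2, 4, 0)

v_5(a) = 2 ≥ 1, so the series converges in ℤ_5 to 1/(1 − a) = 1/(1 − 1175) = -1/1174. Expand this rational in ℤ_5: compute digits iteratively via d_i = x_i mod 5, x_{i+1} = (x_i − d_i)/5. The first 5 digits are (1, 0, 2, 4, 0).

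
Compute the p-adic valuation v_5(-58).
v_5(-58) = 0

v_5(n) is the largest exponent k such that 5^k divides n. Factor out: -58 = -5^0 · 58. (Sign doesn't affect v_p.) So v_5(-58) = 0.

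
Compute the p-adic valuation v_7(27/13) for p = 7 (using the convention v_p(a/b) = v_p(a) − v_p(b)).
v_7(27/13) = 0

Factor powers of 7 from the numerator and denominator of the reduced fraction: 27 = 7^0 · 27 and 13 = 7^0 · 13. Apply v_p(a/b) = v_p(a) − v_p(b): v_7(27/13) = 0 − 0 = 0.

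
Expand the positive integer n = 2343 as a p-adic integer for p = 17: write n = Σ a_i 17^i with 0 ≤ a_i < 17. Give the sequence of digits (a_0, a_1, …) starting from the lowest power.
(a_0, a_1, …) = (14, 1, 8)

Repeated division by 17 gives the digits low-to-high: 2343 = 14 + 1·17^1 + 8·17^2. Digit sequence: (14, 1, 8).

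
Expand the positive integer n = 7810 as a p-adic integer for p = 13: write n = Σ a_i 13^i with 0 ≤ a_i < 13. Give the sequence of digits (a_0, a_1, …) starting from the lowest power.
(a_0, a_1, …) = (10, 2, 7, 3)

Repeated division by 13 gives the digits low-to-high: 7810 = 10 + 2·13^1 + 7·13^2 + 3·13^3. Digit sequence: (10, 2, 7, 3).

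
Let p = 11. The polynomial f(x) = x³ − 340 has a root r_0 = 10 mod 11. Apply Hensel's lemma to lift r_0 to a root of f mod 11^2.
r_1 = 32 (mod 121)

Hensel: r_{i+1} = r_i − f(r_i)/f′(r_i) mod 11^{i+2}, where f′(x) = 3x². Iterate:
  r_0 = 10 (mod 11)
  r_1 = 32 (mod 121)
Final: r = 32 with f(r) ≡ 0 mod 11^2.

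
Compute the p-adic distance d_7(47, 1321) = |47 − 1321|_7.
d_7(47, 1321) = 1/49

Step 1 — x − y = 47 − 1321 = -1274. Step 2 — v_7(-1274) = 2 (factor: -1274 = −(7^2 · 26); the sign does not affect v_p). Step 3 — |x − y|_7 = 7^{-2} = 1/49.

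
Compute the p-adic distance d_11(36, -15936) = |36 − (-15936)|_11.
d_11(36, -15936) = 1/1331

Step 1 — x − y = 36 − (-15936) = 15972. Step 2 — v_11(15972) = 3 (factor: 15972 = (11^3 · 12); the sign does not affect v_p). Step 3 — |x − y|_11 = 11^{-3} = 1/1331.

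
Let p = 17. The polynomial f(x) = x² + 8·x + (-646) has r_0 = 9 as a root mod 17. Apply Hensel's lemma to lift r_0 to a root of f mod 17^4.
r_3 = 10821 (mod 83521)

Hensel: r_{i+1} = r_i − f(r_i)·(f′(r_i))^{-1} mod 17^{i+2}, f′(x) = 2x + 8. Iterate:
  r_0 = 9 (mod 17)
  r_1 = 128 (mod 289)
  r_2 = 995 (mod 4913)
  r_3 = 10821 (mod 83521)
Final: r = 10821 satisfies f(r) ≡ 0 mod 17^4.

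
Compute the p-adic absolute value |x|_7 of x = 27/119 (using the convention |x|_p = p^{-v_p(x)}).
|27/119|_7 = 7

Step 1 — compute v_7(x) by factoring powers of 7 out of the numerator and denominator: v_7(27/119) = -1. Step 2 — apply |x|_p = p^{-v_p(x)} = 7^{1} = 7.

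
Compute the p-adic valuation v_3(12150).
v_3(12150) = 5

v_3(n) is the largest exponent k such that 3^k divides n. Factor out: 12150 = 3^5 · 50. (Sign doesn't affect v_p.) So v_3(12150) = 5.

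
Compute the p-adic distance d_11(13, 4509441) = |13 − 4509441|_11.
d_11(13, 4509441) = 1/161051

Step 1 — x − y = 13 − 4509441 = -4509428. Step 2 — v_11(-4509428) = 5 (factor: -4509428 = −(11^5 · 28); the sign does not affect v_p). Step 3 — |x − y|_11 = 11^{-5} = 1/161051.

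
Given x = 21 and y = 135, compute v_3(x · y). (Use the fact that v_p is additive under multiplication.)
v_3(2835) = 4

v_p(x) = 1 (factor: 21 = 3^1 · 7); v_p(y) = 3 (factor: 135 = 3^3 · 5). Additivity: v_p(xy) = v_p(x) + v_p(y) = 1 + 3 = 4. (Direct check: xy = 2835 = 3^4 · (35).)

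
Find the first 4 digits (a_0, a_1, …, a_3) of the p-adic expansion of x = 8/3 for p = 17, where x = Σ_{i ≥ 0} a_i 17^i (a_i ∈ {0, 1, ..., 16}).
(a_0, …, a_3) = (14, 5, 11, 5)

v_17(8/3) = 0 (numerator and denominator both coprime to 17), so x ∈ ℤ_17^×. Compute digits iteratively via a_i = x_i mod 17, x_{i+1} = (x_i − a_i)/17, with x_0 = x:
  x_0 = 8/3;  a_0 = 14;  x_1 = (x_0 − 14)/17 = -2/3
  x_1 = -2/3;  a_1 = 5;  x_2 = (x_1 − 5)/17 = -1/3
  x_2 = -1/3;  a_2 = 11;  x_3 = (x_2 − 11)/17 = -2/3
  x_3 = -2/3;  a_3 = 5;  x_4 = (x_3 − 5)/17 = -1/3
Digits: (14, 5, 11, 5).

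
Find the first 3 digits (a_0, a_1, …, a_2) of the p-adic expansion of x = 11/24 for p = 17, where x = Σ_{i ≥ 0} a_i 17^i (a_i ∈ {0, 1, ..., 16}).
(a_0, …, a_2) = (4, 9, 3)

v_17(11/24) = 0 (numerator and denominator both coprime to 17), so x ∈ ℤ_17^×. Compute digits iteratively via a_i = x_i mod 17, x_{i+1} = (x_i − a_i)/17, with x_0 = x:
  x_0 = 11/24;  a_0 = 4;  x_1 = (x_0 − 4)/17 = -5/24
  x_1 = -5/24;  a_1 = 9;  x_2 = (x_1 − 9)/17 = -13/24
  x_2 = -13/24;  a_2 = 3;  x_3 = (x_2 − 3)/17 = -5/24
Digits: (4, 9, 3).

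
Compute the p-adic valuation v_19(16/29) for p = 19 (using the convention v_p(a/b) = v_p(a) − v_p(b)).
v_19(16/29) = 0

Factor powers of 19 from the numerator and denominator of the reduced fraction: 16 = 19^0 · 16 and 29 = 19^0 · 29. Apply v_p(a/b) = v_p(a) − v_p(b): v_19(16/29) = 0 − 0 = 0.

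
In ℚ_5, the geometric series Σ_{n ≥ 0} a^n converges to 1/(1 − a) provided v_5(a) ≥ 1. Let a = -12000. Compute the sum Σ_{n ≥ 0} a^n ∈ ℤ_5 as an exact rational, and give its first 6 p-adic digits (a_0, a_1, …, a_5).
Σ a^n = 1/(1 − a) = 1/12001;  first 6 digits = (1, 0, 0, 4, 0, 1)

v_5(a) = 3 ≥ 1, so the series converges in ℤ_5 to 1/(1 − a) = 1/(1 − (-12000)) = 1/12001. Expand this rational in ℤ_5: compute digits iteratively via d_i = x_i mod 5, x_{i+1} = (x_i − d_i)/5. The first 6 digits are (1, 0, 0, 4, 0, 1).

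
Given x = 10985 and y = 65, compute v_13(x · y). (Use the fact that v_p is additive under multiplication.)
v_13(714025) = 4

v_p(x) = 3 (factor: 10985 = 13^3 · 5); v_p(y) = 1 (factor: 65 = 13^1 · 5). Additivity: v_p(xy) = v_p(x) + v_p(y) = 3 + 1 = 4. (Direct check: xy = 714025 = 13^4 · (25).)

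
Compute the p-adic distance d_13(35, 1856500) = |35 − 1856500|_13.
d_13(35, 1856500) = 1/371293

Step 1 — x − y = 35 − 1856500 = -1856465. Step 2 — v_13(-1856465) = 5 (factor: -1856465 = −(13^5 · 5); the sign does not affect v_p). Step 3 — |x − y|_13 = 13^{-5} = 1/371293.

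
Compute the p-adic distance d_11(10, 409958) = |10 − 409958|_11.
d_11(10, 409958) = 1/14641

Step 1 — x − y = 10 − 409958 = -409948. Step 2 — v_11(-409948) = 4 (factor: -409948 = −(11^4 · 28); the sign does not affect v_p). Step 3 — |x − y|_11 = 11^{-4} = 1/14641.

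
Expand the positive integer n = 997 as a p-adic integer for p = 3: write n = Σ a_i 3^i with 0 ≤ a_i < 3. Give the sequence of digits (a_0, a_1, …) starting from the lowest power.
(a_0, a_1, …) = (1, 2, 2, 0, 0, 1, 1)

Repeated division by 3 gives the digits low-to-high: 997 = 1 + 2·3^1 + 2·3^2 + 1·3^5 + 1·3^6. Digit sequence: (1, 2, 2, 0, 0, 1, 1).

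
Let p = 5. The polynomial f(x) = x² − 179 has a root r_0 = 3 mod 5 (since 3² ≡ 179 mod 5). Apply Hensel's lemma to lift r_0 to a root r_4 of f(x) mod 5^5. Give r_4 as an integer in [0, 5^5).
r_4 = 2923 (mod 3125)

Hensel's recurrence: r_{i+1} = r_i − f(r_i)·(f′(r_i))^{-1} mod 5^{i+2}, with f′(x) = 2x. Iterate:
  r_0 = 3 (mod 5)
  r_1 = 23 (mod 25)
  r_2 = 48 (mod 125)
  r_3 = 423 (mod 625)
  r_4 = 2923 (mod 3125)
Final: r_4 = 2923, and one checks f(r_4) ≡ 0 mod 5^5.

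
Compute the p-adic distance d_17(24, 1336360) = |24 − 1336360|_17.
d_17(24, 1336360) = 1/83521

Step 1 — x − y = 24 − 1336360 = -1336336. Step 2 — v_17(-1336336) = 4 (factor: -1336336 = −(17^4 · 16); the sign does not affect v_p). Step 3 — |x − y|_17 = 17^{-4} = 1/83521.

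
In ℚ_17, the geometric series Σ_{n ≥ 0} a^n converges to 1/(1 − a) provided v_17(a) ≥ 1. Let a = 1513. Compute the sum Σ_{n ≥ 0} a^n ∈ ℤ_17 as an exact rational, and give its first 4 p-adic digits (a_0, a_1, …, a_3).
Σ a^n = 1/(1 − a) = -1/1512;  first 4 digits = (1, 4, 4, 3)

v_17(a) = 1 ≥ 1, so the series converges in ℤ_17 to 1/(1 − a) = 1/(1 − 1513) = -1/1512. Expand this rational in ℤ_17: compute digits iteratively via d_i = x_i mod 17, x_{i+1} = (x_i − d_i)/17. The first 4 digits are (1, 4, 4, 3).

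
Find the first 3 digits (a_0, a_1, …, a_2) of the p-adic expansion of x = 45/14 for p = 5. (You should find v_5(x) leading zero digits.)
(a_0, …, a_2) = (0, 1, 1)

v_5(45/14) = 1, so a_0 = ... = a_0 = 0. Factor out: x = 5^1 · u with u = 9/14 a unit in ℤ_5. Expand u iteratively via a_{v+i} = u_i mod 5, u_{i+1} = (u_i − a_{v+i})/5:
  u_0 = 9/14;  a_1 = 1;  u_1 = (u_0 − 1)/5 = -1/14
  u_1 = -1/14;  a_2 = 1;  u_2 = (u_1 − 1)/5 = -3/14
Digits: (0, 1, 1).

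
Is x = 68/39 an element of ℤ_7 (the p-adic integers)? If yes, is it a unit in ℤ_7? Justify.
x ∈ ℤ_7^× (unit); v_7(x) = 0

ℤ_7 = {x ∈ ℚ_7 : v_7(x) ≥ 0} and ℤ_7^× = {x ∈ ℤ_7 : v_7(x) = 0}. Here v_7(68/39) = v_7(num) − v_7(den) = 0; compare against these criteria.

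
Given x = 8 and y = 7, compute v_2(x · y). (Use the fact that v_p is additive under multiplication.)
v_2(56) = 3

v_p(x) = 3 (factor: 8 = 2^3 · 1); v_p(y) = 0 (factor: 7 = 2^0 · 7). Additivity: v_p(xy) = v_p(x) + v_p(y) = 3 + 0 = 3. (Direct check: xy = 56 = 2^3 · (7).)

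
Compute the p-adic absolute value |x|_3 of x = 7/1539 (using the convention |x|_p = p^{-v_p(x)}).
|7/1539|_3 = 81

Step 1 — compute v_3(x) by factoring powers of 3 out of the numerator and denominator: v_3(7/1539) = -4. Step 2 — apply |x|_p = p^{-v_p(x)} = 3^{4} = 81.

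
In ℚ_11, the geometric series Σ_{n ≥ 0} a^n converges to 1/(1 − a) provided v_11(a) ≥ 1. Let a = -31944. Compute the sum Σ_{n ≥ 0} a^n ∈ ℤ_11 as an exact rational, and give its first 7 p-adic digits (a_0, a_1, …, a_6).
Σ a^n = 1/(1 − a) = 1/31945;  first 7 digits = (1, 0, 0, 9, 8, 10, 3)

v_11(a) = 3 ≥ 1, so the series converges in ℤ_11 to 1/(1 − a) = 1/(1 − (-31944)) = 1/31945. Expand this rational in ℤ_11: compute digits iteratively via d_i = x_i mod 11, x_{i+1} = (x_i − d_i)/11. The first 7 digits are (1, 0, 0, 9, 8, 10, 3).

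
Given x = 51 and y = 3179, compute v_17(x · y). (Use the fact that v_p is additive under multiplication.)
v_17(162129) = 3

v_p(x) = 1 (factor: 51 = 17^1 · 3); v_p(y) = 2 (factor: 3179 = 17^2 · 11). Additivity: v_p(xy) = v_p(x) + v_p(y) = 1 + 2 = 3. (Direct check: xy = 162129 = 17^3 · (33).)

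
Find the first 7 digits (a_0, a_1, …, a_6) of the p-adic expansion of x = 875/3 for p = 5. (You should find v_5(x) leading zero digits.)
(a_0, …, a_6) = (0, 0, 0, 4, 3, 1, 3)

v_5(875/3) = 3, so a_0 = ... = a_2 = 0. Factor out: x = 5^3 · u with u = 7/3 a unit in ℤ_5. Expand u iteratively via a_{v+i} = u_i mod 5, u_{i+1} = (u_i − a_{v+i})/5:
  u_0 = 7/3;  a_3 = 4;  u_1 = (u_0 − 4)/5 = -1/3
  u_1 = -1/3;  a_4 = 3;  u_2 = (u_1 − 3)/5 = -2/3
  u_2 = -2/3;  a_5 = 1;  u_3 = (u_2 − 1)/5 = -1/3
  u_3 = -1/3;  a_6 = 3;  u_4 = (u_3 − 3)/5 = -2/3
Digits: (0, 0, 0, 4, 3, 1, 3).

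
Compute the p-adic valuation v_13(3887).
v_13(3887) = 2

v_13(n) is the largest exponent k such that 13^k divides n. Factor out: 3887 = 13^2 · 23. (Sign doesn't affect v_p.) So v_13(3887) = 2.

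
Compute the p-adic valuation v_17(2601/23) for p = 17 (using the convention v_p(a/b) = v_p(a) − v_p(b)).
v_17(2601/23) = 2

Factor powers of 17 from the numerator and denominator of the reduced fraction: 2601 = 17^2 · 9 and 23 = 17^0 · 23. Apply v_p(a/b) = v_p(a) − v_p(b): v_17(2601/23) = 2 − 0 = 2.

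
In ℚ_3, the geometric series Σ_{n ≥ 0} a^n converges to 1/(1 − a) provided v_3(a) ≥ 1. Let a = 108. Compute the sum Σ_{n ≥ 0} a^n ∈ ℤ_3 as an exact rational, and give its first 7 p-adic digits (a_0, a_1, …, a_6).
Σ a^n = 1/(1 − a) = -1/107;  first 7 digits = (1, 0, 0, 1, 1, 0, 1)

v_3(a) = 3 ≥ 1, so the series converges in ℤ_3 to 1/(1 − a) = 1/(1 − 108) = -1/107. Expand this rational in ℤ_3: compute digits iteratively via d_i = x_i mod 3, x_{i+1} = (x_i − d_i)/3. The first 7 digits are (1, 0, 0, 1, 1, 0, 1).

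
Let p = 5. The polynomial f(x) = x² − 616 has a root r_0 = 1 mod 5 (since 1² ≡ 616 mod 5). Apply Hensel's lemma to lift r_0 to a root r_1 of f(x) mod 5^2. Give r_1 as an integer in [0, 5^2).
r_1 = 21 (mod 25)

Hensel's recurrence: r_{i+1} = r_i − f(r_i)·(f′(r_i))^{-1} mod 5^{i+2}, with f′(x) = 2x. Iterate:
  r_0 = 1 (mod 5)
  r_1 = 21 (mod 25)
Final: r_1 = 21, and one checks f(r_1) ≡ 0 mod 5^2.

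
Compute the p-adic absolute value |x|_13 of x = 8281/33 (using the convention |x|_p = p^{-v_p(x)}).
|8281/33|_13 = 1/169

Step 1 — compute v_13(x) by factoring powers of 13 out of the numerator and denominator: v_13(8281/33) = 2. Step 2 — apply |x|_p = p^{-v_p(x)} = 13^{-2} = 1/169.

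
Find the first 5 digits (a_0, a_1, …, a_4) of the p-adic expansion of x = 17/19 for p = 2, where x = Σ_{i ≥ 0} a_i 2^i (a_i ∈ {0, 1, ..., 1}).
(a_0, …, a_4) = (1, 1, 0, 1, 0)

v_2(17/19) = 0 (numerator and denominator both coprime to 2), so x ∈ ℤ_2^×. Compute digits iteratively via a_i = x_i mod 2, x_{i+1} = (x_i − a_i)/2, with x_0 = x:
  x_0 = 17/19;  a_0 = 1;  x_1 = (x_0 − 1)/2 = -1/19
  x_1 = -1/19;  a_1 = 1;  x_2 = (x_1 − 1)/2 = -10/19
  x_2 = -10/19;  a_2 = 0;  x_3 = (x_2 − 0)/2 = -5/19
  x_3 = -5/19;  a_3 = 1;  x_4 = (x_3 − 1)/2 = -12/19
  x_4 = -12/19;  a_4 = 0;  x_5 = (x_4 − 0)/2 = -6/19
Digits: (1, 1, 0, 1, 0).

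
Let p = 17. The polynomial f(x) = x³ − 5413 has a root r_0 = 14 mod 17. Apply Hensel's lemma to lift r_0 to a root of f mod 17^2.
r_1 = 252 (mod 289)

Hensel: r_{i+1} = r_i − f(r_i)/f′(r_i) mod 17^{i+2}, where f′(x) = 3x². Iterate:
  r_0 = 14 (mod 17)
  r_1 = 252 (mod 289)
Final: r = 252 with f(r) ≡ 0 mod 17^2.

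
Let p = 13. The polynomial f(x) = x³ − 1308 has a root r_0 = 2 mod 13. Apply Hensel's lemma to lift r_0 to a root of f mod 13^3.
r_2 = 223 (mod 2197)

Hensel: r_{i+1} = r_i − f(r_i)/f′(r_i) mod 13^{i+2}, where f′(x) = 3x². Iterate:
  r_0 = 2 (mod 13)
  r_1 = 54 (mod 169)
  r_2 = 223 (mod 2197)
Final: r = 223 with f(r) ≡ 0 mod 13^3.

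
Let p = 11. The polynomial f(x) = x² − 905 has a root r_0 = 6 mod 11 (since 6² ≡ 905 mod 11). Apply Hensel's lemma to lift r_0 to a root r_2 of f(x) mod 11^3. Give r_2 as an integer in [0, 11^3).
r_2 = 149 (mod 1331)

Hensel's recurrence: r_{i+1} = r_i − f(r_i)·(f′(r_i))^{-1} mod 11^{i+2}, with f′(x) = 2x. Iterate:
  r_0 = 6 (mod 11)
  r_1 = 28 (mod 121)
  r_2 = 149 (mod 1331)
Final: r_2 = 149, and one checks f(r_2) ≡ 0 mod 11^3.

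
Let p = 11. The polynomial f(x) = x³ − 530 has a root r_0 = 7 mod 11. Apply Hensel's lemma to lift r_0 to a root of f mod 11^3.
r_2 = 447 (mod 1331)

Hensel: r_{i+1} = r_i − f(r_i)/f′(r_i) mod 11^{i+2}, where f′(x) = 3x². Iterate:
  r_0 = 7 (mod 11)
  r_1 = 84 (mod 121)
  r_2 = 447 (mod 1331)
Final: r = 447 with f(r) ≡ 0 mod 11^3.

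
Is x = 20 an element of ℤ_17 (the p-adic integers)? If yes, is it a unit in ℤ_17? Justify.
x ∈ ℤ_17^× (unit); v_17(x) = 0

ℤ_17 = {x ∈ ℚ_17 : v_17(x) ≥ 0} and ℤ_17^× = {x ∈ ℤ_17 : v_17(x) = 0}. Here v_17(20) = v_17(num) − v_17(den) = 0; compare against these criteria.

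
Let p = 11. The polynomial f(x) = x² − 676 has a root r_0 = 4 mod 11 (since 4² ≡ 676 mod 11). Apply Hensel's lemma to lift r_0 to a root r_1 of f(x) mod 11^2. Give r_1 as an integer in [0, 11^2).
r_1 = 26 (mod 121)

Hensel's recurrence: r_{i+1} = r_i − f(r_i)·(f′(r_i))^{-1} mod 11^{i+2}, with f′(x) = 2x. Iterate:
  r_0 = 4 (mod 11)
  r_1 = 26 (mod 121)
Final: r_1 = 26, and one checks f(r_1) ≡ 0 mod 11^2.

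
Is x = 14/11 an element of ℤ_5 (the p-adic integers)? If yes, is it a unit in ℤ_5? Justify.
x ∈ ℤ_5^× (unit); v_5(x) = 0

ℤ_5 = {x ∈ ℚ_5 : v_5(x) ≥ 0} and ℤ_5^× = {x ∈ ℤ_5 : v_5(x) = 0}. Here v_5(14/11) = v_5(num) − v_5(den) = 0; compare against these criteria.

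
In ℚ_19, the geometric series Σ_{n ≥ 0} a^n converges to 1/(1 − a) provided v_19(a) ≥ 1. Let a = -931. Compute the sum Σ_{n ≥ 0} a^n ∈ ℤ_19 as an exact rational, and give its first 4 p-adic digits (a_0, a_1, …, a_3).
Σ a^n = 1/(1 − a) = 1/932;  first 4 digits = (1, 8, 4, 11)

v_19(a) = 1 ≥ 1, so the series converges in ℤ_19 to 1/(1 − a) = 1/(1 − (-931)) = 1/932. Expand this rational in ℤ_19: compute digits iteratively via d_i = x_i mod 19, x_{i+1} = (x_i − d_i)/19. The first 4 digits are (1, 8, 4, 11).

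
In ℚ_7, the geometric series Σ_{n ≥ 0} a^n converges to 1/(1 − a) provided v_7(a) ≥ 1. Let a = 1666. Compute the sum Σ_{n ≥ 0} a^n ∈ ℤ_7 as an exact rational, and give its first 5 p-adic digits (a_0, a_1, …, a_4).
Σ a^n = 1/(1 − a) = -1/1665;  first 5 digits = (1, 0, 6, 4, 1)

v_7(a) = 2 ≥ 1, so the series converges in ℤ_7 to 1/(1 − a) = 1/(1 − 1666) = -1/1665. Expand this rational in ℤ_7: compute digits iteratively via d_i = x_i mod 7, x_{i+1} = (x_i − d_i)/7. The first 5 digits are (1, 0, 6, 4, 1).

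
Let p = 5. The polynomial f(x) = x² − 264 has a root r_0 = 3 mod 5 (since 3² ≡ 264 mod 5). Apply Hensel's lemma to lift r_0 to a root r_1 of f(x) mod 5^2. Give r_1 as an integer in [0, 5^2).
r_1 = 8 (mod 25)

Hensel's recurrence: r_{i+1} = r_i − f(r_i)·(f′(r_i))^{-1} mod 5^{i+2}, with f′(x) = 2x. Iterate:
  r_0 = 3 (mod 5)
  r_1 = 8 (mod 25)
Final: r_1 = 8, and one checks f(r_1) ≡ 0 mod 5^2.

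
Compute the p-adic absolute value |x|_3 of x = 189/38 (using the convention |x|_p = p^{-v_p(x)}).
|189/38|_3 = 1/27

Step 1 — compute v_3(x) by factoring powers of 3 out of the numerator and denominator: v_3(189/38) = 3. Step 2 — apply |x|_p = p^{-v_p(x)} = 3^{-3} = 1/27.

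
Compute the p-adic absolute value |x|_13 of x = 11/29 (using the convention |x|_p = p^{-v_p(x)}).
|11/29|_13 = 1

Step 1 — compute v_13(x) by factoring powers of 13 out of the numerator and denominator: v_13(11/29) = 0. Step 2 — apply |x|_p = p^{-v_p(x)} = 13^{0} = 1.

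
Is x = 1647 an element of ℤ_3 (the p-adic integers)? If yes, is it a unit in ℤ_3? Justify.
x ∈ ℤ_3 but not a unit; v_3(x) = 3 > 0

ℤ_3 = {x ∈ ℚ_3 : v_3(x) ≥ 0} and ℤ_3^× = {x ∈ ℤ_3 : v_3(x) = 0}. Here v_3(1647) = v_3(num) − v_3(den) = 3; compare against these criteria.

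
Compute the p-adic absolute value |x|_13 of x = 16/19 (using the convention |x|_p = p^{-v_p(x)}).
|16/19|_13 = 1

Step 1 — compute v_13(x) by factoring powers of 13 out of the numerator and denominator: v_13(16/19) = 0. Step 2 — apply |x|_p = p^{-v_p(x)} = 13^{0} = 1.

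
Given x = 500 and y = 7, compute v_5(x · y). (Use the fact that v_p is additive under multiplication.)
v_5(3500) = 3

v_p(x) = 3 (factor: 500 = 5^3 · 4); v_p(y) = 0 (factor: 7 = 5^0 · 7). Additivity: v_p(xy) = v_p(x) + v_p(y) = 3 + 0 = 3. (Direct check: xy = 3500 = 5^3 · (28).)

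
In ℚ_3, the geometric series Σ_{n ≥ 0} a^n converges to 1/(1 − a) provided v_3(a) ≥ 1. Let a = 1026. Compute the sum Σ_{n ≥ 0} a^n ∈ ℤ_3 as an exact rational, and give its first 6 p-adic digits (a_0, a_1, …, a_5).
Σ a^n = 1/(1 − a) = -1/1025;  first 6 digits = (1, 0, 0, 2, 0, 1)

v_3(a) = 3 ≥ 1, so the series converges in ℤ_3 to 1/(1 − a) = 1/(1 − 1026) = -1/1025. Expand this rational in ℤ_3: compute digits iteratively via d_i = x_i mod 3, x_{i+1} = (x_i − d_i)/3. The first 6 digits are (1, 0, 0, 2, 0, 1).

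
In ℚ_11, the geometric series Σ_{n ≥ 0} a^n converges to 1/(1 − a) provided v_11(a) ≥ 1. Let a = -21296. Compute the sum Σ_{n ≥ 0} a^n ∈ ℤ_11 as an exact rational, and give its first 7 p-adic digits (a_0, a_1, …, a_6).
Σ a^n = 1/(1 − a) = 1/21297;  first 7 digits = (1, 0, 0, 6, 9, 10, 2)

v_11(a) = 3 ≥ 1, so the series converges in ℤ_11 to 1/(1 − a) = 1/(1 − (-21296)) = 1/21297. Expand this rational in ℤ_11: compute digits iteratively via d_i = x_i mod 11, x_{i+1} = (x_i − d_i)/11. The first 7 digits are (1, 0, 0, 6, 9, 10, 2).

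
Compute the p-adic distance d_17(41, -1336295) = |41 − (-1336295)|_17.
d_17(41, -1336295) = 1/83521

Step 1 — x − y = 41 − (-1336295) = 1336336. Step 2 — v_17(1336336) = 4 (factor: 1336336 = (17^4 · 16); the sign does not affect v_p). Step 3 — |x − y|_17 = 17^{-4} = 1/83521.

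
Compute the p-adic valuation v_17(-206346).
v_17(-206346) = 3

v_17(n) is the largest exponent k such that 17^k divides n. Factor out: -206346 = -17^3 · 42. (Sign doesn't affect v_p.) So v_17(-206346) = 3.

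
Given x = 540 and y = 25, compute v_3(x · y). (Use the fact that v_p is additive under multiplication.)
v_3(13500) = 3

v_p(x) = 3 (factor: 540 = 3^3 · 20); v_p(y) = 0 (factor: 25 = 3^0 · 25). Additivity: v_p(xy) = v_p(x) + v_p(y) = 3 + 0 = 3. (Direct check: xy = 13500 = 3^3 · (500).)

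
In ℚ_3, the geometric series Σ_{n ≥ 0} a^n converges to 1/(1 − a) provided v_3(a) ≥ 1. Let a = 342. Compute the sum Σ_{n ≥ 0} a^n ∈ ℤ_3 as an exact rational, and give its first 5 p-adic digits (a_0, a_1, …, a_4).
Σ a^n = 1/(1 − a) = -1/341;  first 5 digits = (1, 0, 2, 0, 2)

v_3(a) = 2 ≥ 1, so the series converges in ℤ_3 to 1/(1 − a) = 1/(1 − 342) = -1/341. Expand this rational in ℤ_3: compute digits iteratively via d_i = x_i mod 3, x_{i+1} = (x_i − d_i)/3. The first 5 digits are (1, 0, 2, 0, 2).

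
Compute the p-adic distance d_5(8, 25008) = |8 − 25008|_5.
d_5(8, 25008) = 1/3125

Step 1 — x − y = 8 − 25008 = -25000. Step 2 — v_5(-25000) = 5 (factor: -25000 = −(5^5 · 8); the sign does not affect v_p). Step 3 — |x − y|_5 = 5^{-5} = 1/3125.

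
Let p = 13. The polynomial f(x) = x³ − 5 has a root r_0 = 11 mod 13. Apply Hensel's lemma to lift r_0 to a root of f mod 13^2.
r_1 = 154 (mod 169)

Hensel: r_{i+1} = r_i − f(r_i)/f′(r_i) mod 13^{i+2}, where f′(x) = 3x². Iterate:
  r_0 = 11 (mod 13)
  r_1 = 154 (mod 169)
Final: r = 154 with f(r) ≡ 0 mod 13^2.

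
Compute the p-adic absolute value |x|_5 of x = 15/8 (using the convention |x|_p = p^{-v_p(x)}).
|15/8|_5 = 1/5

Step 1 — compute v_5(x) by factoring powers of 5 out of the numerator and denominator: v_5(15/8) = 1. Step 2 — apply |x|_p = p^{-v_p(x)} = 5^{-1} = 1/5.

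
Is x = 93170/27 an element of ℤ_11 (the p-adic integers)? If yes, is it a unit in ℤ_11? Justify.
x ∈ ℤ_11 but not a unit; v_11(x) = 3 > 0

ℤ_11 = {x ∈ ℚ_11 : v_11(x) ≥ 0} and ℤ_11^× = {x ∈ ℤ_11 : v_11(x) = 0}. Here v_11(93170/27) = v_11(num) − v_11(den) = 3; compare against these criteria.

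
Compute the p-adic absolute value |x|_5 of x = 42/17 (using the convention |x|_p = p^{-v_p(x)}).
|42/17|_5 = 1

Step 1 — compute v_5(x) by factoring powers of 5 out of the numerator and denominator: v_5(42/17) = 0. Step 2 — apply |x|_p = p^{-v_p(x)} = 5^{0} = 1.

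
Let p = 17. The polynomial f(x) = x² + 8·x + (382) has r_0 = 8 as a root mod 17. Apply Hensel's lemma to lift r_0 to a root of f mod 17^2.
r_1 = 59 (mod 289)

Hensel: r_{i+1} = r_i − f(r_i)·(f′(r_i))^{-1} mod 17^{i+2}, f′(x) = 2x + 8. Iterate:
  r_0 = 8 (mod 17)
  r_1 = 59 (mod 289)
Final: r = 59 satisfies f(r) ≡ 0 mod 17^2.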